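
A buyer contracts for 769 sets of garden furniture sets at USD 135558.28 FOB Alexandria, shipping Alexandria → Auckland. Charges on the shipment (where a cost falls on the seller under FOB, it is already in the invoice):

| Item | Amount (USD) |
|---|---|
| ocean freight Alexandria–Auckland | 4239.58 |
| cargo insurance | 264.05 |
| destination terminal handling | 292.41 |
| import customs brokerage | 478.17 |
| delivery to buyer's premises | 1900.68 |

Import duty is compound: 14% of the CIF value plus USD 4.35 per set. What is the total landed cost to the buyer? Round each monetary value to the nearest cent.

Total landed cost: USD 165686.99

FOB: the seller bears costs until goods are on board at the origin port; the buyer bears freight, insurance and all costs thereafter.
CIF value = FOB price + freight + insurance = 135558.28 + 4239.58 + 264.05 = 140061.91
Ad valorem component: 140061.91 × 14% = 19608.67
Specific component: 769 × 4.35 = 3345.15
Import duty = 19608.67 + 3345.15 = 22953.82
Buyer bears: freight 4239.58 + insurance 264.05 + destination terminal 292.41 + brokerage 478.17 + delivery 1900.68 + duty 22953.82 = 30128.71
Landed cost = invoice 135558.28 + 30128.71 = 165686.99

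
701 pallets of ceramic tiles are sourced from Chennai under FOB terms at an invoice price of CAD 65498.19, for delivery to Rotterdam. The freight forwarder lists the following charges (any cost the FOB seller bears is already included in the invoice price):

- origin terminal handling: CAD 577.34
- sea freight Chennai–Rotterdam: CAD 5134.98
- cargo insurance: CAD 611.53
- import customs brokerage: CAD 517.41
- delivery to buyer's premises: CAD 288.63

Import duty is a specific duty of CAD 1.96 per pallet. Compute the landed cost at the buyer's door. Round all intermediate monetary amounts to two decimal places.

Total landed cost: CAD 73424.70

FOB: the seller bears costs until goods are on board at the origin port; the buyer bears freight, insurance and all costs thereafter.
Already in the invoice (seller's account under FOB): origin terminal — exclude.
CIF value = FOB price + freight + insurance = 65498.19 + 5134.98 + 611.53 = 71244.70
Import duty = 701 × 1.96 = 1373.96
Buyer bears: freight 5134.98 + insurance 611.53 + brokerage 517.41 + delivery 288.63 + duty 1373.96 = 7926.51
Landed cost = invoice 65498.19 + 7926.51 = 73424.70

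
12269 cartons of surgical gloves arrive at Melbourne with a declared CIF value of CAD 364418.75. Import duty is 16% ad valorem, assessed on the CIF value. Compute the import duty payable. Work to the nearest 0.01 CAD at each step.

Import duty = 364418.75 × 16% = 58307.00

Import duty: CAD 58307.00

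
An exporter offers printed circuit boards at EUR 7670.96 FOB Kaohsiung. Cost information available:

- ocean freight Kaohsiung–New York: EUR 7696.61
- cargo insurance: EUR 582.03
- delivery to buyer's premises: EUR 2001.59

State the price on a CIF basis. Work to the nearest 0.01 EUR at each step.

CIF price: EUR 15949.60

Not relevant to the conversion: delivery — on the buyer under both terms; not part of either seller's price.
From FOB to CIF, the seller additionally bears: freight, insurance.
CIF price = 7670.96 + 7696.61 + 582.03 = 15949.60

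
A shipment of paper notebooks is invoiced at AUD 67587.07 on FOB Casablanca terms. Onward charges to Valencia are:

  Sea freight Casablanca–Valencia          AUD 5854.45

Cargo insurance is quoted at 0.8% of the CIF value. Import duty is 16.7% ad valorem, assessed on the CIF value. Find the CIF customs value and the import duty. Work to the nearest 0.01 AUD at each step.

Let C be the CIF value. C = FOB price + freight + 0.8% × C
C − 0.8% × C = 67587.07 + 5854.45
0.992 × C = 73441.52
C = 73441.52 / 0.992 = 74033.79
Insurance premium = 0.8% × 74033.79 = 592.27
Import duty = 74033.79 × 16.7% = 12363.64

CIF value: AUD 74033.79; import duty: AUD 12363.64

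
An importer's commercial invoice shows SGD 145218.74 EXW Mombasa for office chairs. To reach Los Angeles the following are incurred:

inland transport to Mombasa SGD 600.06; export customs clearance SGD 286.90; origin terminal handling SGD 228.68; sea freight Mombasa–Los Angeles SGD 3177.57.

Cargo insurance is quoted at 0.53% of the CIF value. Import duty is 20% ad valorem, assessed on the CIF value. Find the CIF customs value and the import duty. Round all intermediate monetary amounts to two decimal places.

CIF value: SGD 150308.59; import duty: SGD 30061.72

Let C be the CIF value. C = EXW price + pre-shipment costs + freight + 0.53% × C
C − 0.53% × C = 145218.74 + 600.06 + 286.90 + 228.68 + 3177.57
0.9947 × C = 149511.95
C = 149511.95 / 0.9947 = 150308.59
Insurance premium = 0.53% × 150308.59 = 796.64
Import duty = 150308.59 × 20% = 30061.72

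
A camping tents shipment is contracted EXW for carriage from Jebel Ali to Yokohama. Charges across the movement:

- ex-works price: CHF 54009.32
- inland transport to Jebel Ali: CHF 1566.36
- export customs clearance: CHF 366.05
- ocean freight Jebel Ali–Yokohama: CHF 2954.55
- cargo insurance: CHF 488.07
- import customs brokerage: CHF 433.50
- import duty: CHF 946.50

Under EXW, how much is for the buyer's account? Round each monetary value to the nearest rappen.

EXW: the seller makes goods available at their premises; the buyer bears all onward costs.
Seller's account: goods 54009.32 = 54009.32
Buyer's account: inland to port 1566.36 + export clearance 366.05 + freight 2954.55 + insurance 488.07 + brokerage 433.50 + duty 946.50 = 6755.03

Buyer's account: CHF 6755.03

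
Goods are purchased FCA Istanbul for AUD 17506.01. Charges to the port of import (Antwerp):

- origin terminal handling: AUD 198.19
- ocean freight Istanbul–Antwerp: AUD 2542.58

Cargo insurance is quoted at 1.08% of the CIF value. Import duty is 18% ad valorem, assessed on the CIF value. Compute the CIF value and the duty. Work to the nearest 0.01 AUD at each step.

CIF value: AUD 20467.83; import duty: AUD 3684.21

Let C be the CIF value. C = FCA price + pre-shipment costs + freight + 1.08% × C
C − 1.08% × C = 17506.01 + 198.19 + 2542.58
0.9892 × C = 20246.78
C = 20246.78 / 0.9892 = 20467.83
Insurance premium = 1.08% × 20467.83 = 221.05
Import duty = 20467.83 × 18% = 3684.21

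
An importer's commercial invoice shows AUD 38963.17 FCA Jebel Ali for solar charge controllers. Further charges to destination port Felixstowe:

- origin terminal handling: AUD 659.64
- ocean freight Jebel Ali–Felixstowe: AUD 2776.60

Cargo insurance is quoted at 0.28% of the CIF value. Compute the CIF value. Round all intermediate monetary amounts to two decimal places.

CIF value: AUD 42518.46

Let C be the CIF value. C = FCA price + pre-shipment costs + freight + 0.28% × C
C − 0.28% × C = 38963.17 + 659.64 + 2776.60
0.9972 × C = 42399.41
C = 42399.41 / 0.9972 = 42518.46
Insurance premium = 0.28% × 42518.46 = 119.05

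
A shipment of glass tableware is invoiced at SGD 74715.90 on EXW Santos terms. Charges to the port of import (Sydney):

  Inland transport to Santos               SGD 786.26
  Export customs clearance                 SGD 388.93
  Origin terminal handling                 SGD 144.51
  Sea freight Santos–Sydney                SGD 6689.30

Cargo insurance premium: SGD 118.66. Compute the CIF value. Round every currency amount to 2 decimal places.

CIF = EXW price + pre-shipment costs + freight + insurance
CIF = 74715.90 + 786.26 + 388.93 + 144.51 + 6689.30 + 118.66 = 82843.56

CIF value: SGD 82843.56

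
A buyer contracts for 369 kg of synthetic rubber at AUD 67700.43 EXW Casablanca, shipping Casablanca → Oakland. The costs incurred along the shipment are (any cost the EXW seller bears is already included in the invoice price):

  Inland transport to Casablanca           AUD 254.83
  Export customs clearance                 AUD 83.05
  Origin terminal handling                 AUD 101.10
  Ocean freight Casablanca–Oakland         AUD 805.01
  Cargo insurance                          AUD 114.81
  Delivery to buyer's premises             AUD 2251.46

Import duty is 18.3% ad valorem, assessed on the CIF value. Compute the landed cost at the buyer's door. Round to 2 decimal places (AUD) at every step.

Total landed cost: AUD 83948.53

EXW: the seller makes goods available at their premises; the buyer bears all onward costs.
CIF value = EXW price + inland to port + export clearance + origin terminal + freight + insurance = 67700.43 + 254.83 + 83.05 + 101.10 + 805.01 + 114.81 = 69059.23
Import duty = 69059.23 × 18.3% = 12637.84
Buyer bears: inland to port 254.83 + export clearance 83.05 + origin terminal 101.10 + freight 805.01 + insurance 114.81 + delivery 2251.46 + duty 12637.84 = 16248.10
Landed cost = invoice 67700.43 + 16248.10 = 83948.53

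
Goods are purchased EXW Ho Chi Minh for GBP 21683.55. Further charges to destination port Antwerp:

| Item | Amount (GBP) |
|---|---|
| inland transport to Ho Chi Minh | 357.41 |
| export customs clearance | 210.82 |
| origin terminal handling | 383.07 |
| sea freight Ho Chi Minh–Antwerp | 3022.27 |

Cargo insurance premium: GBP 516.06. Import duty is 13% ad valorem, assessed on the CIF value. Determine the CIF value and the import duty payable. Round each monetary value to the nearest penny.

CIF value: GBP 26173.18; import duty: GBP 3402.51

CIF = EXW price + pre-shipment costs + freight + insurance
CIF = 21683.55 + 357.41 + 210.82 + 383.07 + 3022.27 + 516.06 = 26173.18
Import duty = 26173.18 × 13% = 3402.51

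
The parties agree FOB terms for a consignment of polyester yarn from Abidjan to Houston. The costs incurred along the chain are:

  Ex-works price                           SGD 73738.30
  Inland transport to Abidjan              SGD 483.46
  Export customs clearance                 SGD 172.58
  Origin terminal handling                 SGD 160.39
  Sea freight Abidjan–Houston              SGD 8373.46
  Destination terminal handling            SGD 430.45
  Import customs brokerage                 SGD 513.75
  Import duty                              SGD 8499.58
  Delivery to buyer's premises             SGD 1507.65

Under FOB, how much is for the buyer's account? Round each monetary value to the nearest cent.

Buyer's account: SGD 19324.89

FOB: the seller bears costs until goods are on board at the origin port; the buyer bears freight, insurance and all costs thereafter.
Seller's account: goods 73738.30 + inland to port 483.46 + export clearance 172.58 + origin terminal 160.39 = 74554.73
Buyer's account: freight 8373.46 + destination terminal 430.45 + brokerage 513.75 + duty 8499.58 + delivery 1507.65 = 19324.89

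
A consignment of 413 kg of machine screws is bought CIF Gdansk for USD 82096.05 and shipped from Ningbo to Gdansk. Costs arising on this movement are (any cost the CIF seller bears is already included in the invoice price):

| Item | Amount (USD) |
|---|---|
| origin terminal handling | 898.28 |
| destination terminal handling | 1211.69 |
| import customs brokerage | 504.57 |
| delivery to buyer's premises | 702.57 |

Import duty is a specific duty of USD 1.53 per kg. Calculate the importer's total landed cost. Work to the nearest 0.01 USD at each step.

Total landed cost: USD 85146.77

CIF: the seller pays costs through ocean freight and marine insurance to the destination port.
Already in the invoice (seller's account under CIF): origin terminal — exclude.
The CIF price already equals the CIF value: 82096.05
Import duty = 413 × 1.53 = 631.89
Buyer bears: destination terminal 1211.69 + brokerage 504.57 + delivery 702.57 + duty 631.89 = 3050.72
Landed cost = invoice 82096.05 + 3050.72 = 85146.77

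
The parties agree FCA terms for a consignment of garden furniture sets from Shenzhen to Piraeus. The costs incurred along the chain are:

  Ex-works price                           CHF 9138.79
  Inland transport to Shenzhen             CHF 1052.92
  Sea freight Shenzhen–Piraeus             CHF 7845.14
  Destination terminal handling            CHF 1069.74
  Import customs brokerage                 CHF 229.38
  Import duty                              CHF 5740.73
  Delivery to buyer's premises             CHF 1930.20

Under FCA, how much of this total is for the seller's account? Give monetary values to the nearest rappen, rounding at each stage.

Seller's account: CHF 10191.71

FCA: the seller delivers export-cleared goods to the carrier; the buyer bears costs from that point.
Seller's account: goods 9138.79 + inland to port 1052.92 = 10191.71
Buyer's account: freight 7845.14 + destination terminal 1069.74 + brokerage 229.38 + duty 5740.73 + delivery 1930.20 = 16815.19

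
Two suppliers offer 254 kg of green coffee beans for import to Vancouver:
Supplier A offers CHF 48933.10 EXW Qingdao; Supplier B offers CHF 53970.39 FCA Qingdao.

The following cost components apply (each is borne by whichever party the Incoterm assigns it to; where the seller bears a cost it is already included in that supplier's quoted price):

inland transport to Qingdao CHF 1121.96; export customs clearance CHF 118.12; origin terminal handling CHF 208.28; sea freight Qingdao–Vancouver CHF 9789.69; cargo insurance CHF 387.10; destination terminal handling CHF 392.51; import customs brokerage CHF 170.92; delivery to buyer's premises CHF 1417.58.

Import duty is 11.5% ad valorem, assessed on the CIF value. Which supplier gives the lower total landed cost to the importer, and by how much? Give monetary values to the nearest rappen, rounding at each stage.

Supplier A is cheaper by CHF 4233.89

Supplier A (EXW):
CIF value = EXW price + inland to port + export clearance + origin terminal + freight + insurance = 48933.10 + 1121.96 + 118.12 + 208.28 + 9789.69 + 387.10 = 60558.25
Import duty = 60558.25 × 11.5% = 6964.20
Buyer bears (A): 1121.96 + 118.12 + 208.28 + 9789.69 + 387.10 + 392.51 + 170.92 + 1417.58 = 13606.16
Landed cost (A) = invoice 48933.10 + 13606.16 + duty 6964.20 = 69503.46
Supplier B (FCA):
CIF value = FCA price + origin terminal + freight + insurance = 53970.39 + 208.28 + 9789.69 + 387.10 = 64355.46
Import duty = 64355.46 × 11.5% = 7400.88
Buyer bears (B): 208.28 + 9789.69 + 387.10 + 392.51 + 170.92 + 1417.58 = 12366.08
Landed cost (B) = invoice 53970.39 + 12366.08 + duty 7400.88 = 73737.35
Difference = |69503.46 − 73737.35| = 4233.89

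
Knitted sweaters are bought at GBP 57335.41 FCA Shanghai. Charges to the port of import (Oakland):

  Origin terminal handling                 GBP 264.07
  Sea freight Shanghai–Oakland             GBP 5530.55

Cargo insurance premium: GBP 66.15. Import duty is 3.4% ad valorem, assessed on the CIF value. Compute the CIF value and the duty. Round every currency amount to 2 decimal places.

CIF value: GBP 63196.18; import duty: GBP 2148.67

CIF = FCA price + pre-shipment costs + freight + insurance
CIF = 57335.41 + 264.07 + 5530.55 + 66.15 = 63196.18
Import duty = 63196.18 × 3.4% = 2148.67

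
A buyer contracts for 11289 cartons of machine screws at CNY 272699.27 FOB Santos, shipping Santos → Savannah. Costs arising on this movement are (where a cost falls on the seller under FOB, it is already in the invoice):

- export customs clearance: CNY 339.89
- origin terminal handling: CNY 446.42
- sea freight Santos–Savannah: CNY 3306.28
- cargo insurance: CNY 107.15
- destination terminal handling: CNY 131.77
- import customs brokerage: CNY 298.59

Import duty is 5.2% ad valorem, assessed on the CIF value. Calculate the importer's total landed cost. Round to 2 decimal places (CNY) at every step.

FOB: the seller bears costs until goods are on board at the origin port; the buyer bears freight, insurance and all costs thereafter.
Already in the invoice (seller's account under FOB): export clearance, origin terminal — exclude.
CIF value = FOB price + freight + insurance = 272699.27 + 3306.28 + 107.15 = 276112.70
Import duty = 276112.70 × 5.2% = 14357.86
Buyer bears: freight 3306.28 + insurance 107.15 + destination terminal 131.77 + brokerage 298.59 + duty 14357.86 = 18201.65
Landed cost = invoice 272699.27 + 18201.65 = 290900.92

Total landed cost: CNY 290900.92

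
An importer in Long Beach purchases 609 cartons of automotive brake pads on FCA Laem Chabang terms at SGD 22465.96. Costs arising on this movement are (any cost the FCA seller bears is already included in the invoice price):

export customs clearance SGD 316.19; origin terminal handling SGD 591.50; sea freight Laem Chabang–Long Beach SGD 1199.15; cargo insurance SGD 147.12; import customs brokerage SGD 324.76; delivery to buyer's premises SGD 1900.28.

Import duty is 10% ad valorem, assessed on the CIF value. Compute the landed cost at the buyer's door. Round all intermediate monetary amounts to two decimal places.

Total landed cost: SGD 29069.14

FCA: the seller delivers export-cleared goods to the carrier; the buyer bears costs from that point.
Already in the invoice (seller's account under FCA): export clearance — exclude.
CIF value = FCA price + origin terminal + freight + insurance = 22465.96 + 591.50 + 1199.15 + 147.12 = 24403.73
Import duty = 24403.73 × 10% = 2440.37
Buyer bears: origin terminal 591.50 + freight 1199.15 + insurance 147.12 + brokerage 324.76 + delivery 1900.28 + duty 2440.37 = 6603.18
Landed cost = invoice 22465.96 + 6603.18 = 29069.14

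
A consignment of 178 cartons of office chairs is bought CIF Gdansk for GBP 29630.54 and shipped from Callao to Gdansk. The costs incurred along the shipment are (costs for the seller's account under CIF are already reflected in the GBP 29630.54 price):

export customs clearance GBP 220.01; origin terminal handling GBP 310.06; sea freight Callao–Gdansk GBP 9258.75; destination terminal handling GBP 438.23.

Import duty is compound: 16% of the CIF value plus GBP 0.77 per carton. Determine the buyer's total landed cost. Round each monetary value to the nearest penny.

Total landed cost: GBP 34946.72

CIF: the seller pays costs through ocean freight and marine insurance to the destination port.
Already in the invoice (seller's account under CIF): export clearance, origin terminal, freight — exclude.
The CIF price already equals the CIF value: 29630.54
Ad valorem component: 29630.54 × 16% = 4740.89
Specific component: 178 × 0.77 = 137.06
Import duty = 4740.89 + 137.06 = 4877.95
Buyer bears: destination terminal 438.23 + duty 4877.95 = 5316.18
Landed cost = invoice 29630.54 + 5316.18 = 34946.72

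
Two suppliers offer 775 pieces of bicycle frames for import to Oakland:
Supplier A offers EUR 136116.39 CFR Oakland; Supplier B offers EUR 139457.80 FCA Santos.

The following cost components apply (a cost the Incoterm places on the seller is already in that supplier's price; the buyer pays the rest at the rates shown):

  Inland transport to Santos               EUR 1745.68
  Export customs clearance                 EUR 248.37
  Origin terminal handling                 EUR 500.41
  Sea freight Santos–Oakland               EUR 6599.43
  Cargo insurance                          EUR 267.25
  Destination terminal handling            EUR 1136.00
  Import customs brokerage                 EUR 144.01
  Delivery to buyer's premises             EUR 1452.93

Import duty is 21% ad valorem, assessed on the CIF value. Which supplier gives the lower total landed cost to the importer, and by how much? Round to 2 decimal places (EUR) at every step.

Supplier A is cheaper by EUR 12633.92

Supplier A (CFR):
CIF value = CFR price + insurance = 136116.39 + 267.25 = 136383.64
Import duty = 136383.64 × 21% = 28640.56
Buyer bears (A): 267.25 + 1136.00 + 144.01 + 1452.93 = 3000.19
Landed cost (A) = invoice 136116.39 + 3000.19 + duty 28640.56 = 167757.14
Supplier B (FCA):
CIF value = FCA price + origin terminal + freight + insurance = 139457.80 + 500.41 + 6599.43 + 267.25 = 146824.89
Import duty = 146824.89 × 21% = 30833.23
Buyer bears (B): 500.41 + 6599.43 + 267.25 + 1136.00 + 144.01 + 1452.93 = 10100.03
Landed cost (B) = invoice 139457.80 + 10100.03 + duty 30833.23 = 180391.06
Difference = |167757.14 − 180391.06| = 12633.92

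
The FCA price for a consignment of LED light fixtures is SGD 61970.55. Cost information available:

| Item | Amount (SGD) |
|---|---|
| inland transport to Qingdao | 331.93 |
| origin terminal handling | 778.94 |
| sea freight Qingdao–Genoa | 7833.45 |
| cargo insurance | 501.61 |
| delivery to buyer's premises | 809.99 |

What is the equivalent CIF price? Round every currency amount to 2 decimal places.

CIF price: SGD 71084.55

Not relevant to the conversion: inland to port — on the seller under both FCA and CIF; already in the FCA price and stays in the CIF price. delivery — on the buyer under both terms; not part of either seller's price.
From FCA to CIF, the seller additionally bears: origin terminal, freight, insurance.
CIF price = 61970.55 + 778.94 + 7833.45 + 501.61 = 71084.55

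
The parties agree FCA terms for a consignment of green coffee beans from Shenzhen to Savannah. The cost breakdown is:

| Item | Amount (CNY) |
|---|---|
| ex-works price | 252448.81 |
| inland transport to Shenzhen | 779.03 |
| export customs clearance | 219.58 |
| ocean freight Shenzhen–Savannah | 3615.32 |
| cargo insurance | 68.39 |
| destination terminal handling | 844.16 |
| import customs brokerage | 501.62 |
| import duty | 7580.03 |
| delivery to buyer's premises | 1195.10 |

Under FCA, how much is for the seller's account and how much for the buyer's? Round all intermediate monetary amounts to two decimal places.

FCA: the seller delivers export-cleared goods to the carrier; the buyer bears costs from that point.
Seller's account: goods 252448.81 + inland to port 779.03 + export clearance 219.58 = 253447.42
Buyer's account: freight 3615.32 + insurance 68.39 + destination terminal 844.16 + brokerage 501.62 + duty 7580.03 + delivery 1195.10 = 13804.62

Seller: CNY 253447.42; buyer: CNY 13804.62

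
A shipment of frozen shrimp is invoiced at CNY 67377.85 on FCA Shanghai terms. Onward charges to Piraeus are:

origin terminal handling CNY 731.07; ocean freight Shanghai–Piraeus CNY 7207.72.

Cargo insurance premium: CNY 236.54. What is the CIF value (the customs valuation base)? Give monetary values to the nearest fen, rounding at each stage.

CIF value: CNY 75553.18

CIF = FCA price + pre-shipment costs + freight + insurance
CIF = 67377.85 + 731.07 + 7207.72 + 236.54 = 75553.18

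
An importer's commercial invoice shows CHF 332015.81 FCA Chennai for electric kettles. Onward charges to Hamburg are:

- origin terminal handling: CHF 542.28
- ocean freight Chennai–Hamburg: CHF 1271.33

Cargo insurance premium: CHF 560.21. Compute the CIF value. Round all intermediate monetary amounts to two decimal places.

CIF = FCA price + pre-shipment costs + freight + insurance
CIF = 332015.81 + 542.28 + 1271.33 + 560.21 = 334389.63

CIF value: CHF 334389.63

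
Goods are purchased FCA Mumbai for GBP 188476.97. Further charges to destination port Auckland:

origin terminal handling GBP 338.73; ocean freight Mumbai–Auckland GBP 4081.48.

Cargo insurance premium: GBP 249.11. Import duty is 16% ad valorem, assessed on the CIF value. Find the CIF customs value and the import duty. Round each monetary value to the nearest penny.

CIF = FCA price + pre-shipment costs + freight + insurance
CIF = 188476.97 + 338.73 + 4081.48 + 249.11 = 193146.29
Import duty = 193146.29 × 16% = 30903.41

CIF value: GBP 193146.29; import duty: GBP 30903.41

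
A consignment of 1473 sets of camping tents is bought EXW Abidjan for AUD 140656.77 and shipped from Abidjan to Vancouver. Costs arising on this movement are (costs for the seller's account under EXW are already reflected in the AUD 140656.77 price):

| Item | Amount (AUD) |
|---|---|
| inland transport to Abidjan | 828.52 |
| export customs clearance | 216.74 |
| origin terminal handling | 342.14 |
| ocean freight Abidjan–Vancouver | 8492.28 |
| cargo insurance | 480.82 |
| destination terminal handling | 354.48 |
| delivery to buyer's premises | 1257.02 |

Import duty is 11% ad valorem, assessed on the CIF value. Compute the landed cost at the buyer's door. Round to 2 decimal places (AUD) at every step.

EXW: the seller makes goods available at their premises; the buyer bears all onward costs.
CIF value = EXW price + inland to port + export clearance + origin terminal + freight + insurance = 140656.77 + 828.52 + 216.74 + 342.14 + 8492.28 + 480.82 = 151017.27
Import duty = 151017.27 × 11% = 16611.90
Buyer bears: inland to port 828.52 + export clearance 216.74 + origin terminal 342.14 + freight 8492.28 + insurance 480.82 + destination terminal 354.48 + delivery 1257.02 + duty 16611.90 = 28583.90
Landed cost = invoice 140656.77 + 28583.90 = 169240.67

Total landed cost: AUD 169240.67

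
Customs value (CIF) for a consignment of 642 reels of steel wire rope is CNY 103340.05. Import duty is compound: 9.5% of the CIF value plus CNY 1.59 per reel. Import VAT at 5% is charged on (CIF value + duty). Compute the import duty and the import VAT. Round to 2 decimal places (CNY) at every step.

Import duty: CNY 10838.08; import VAT: CNY 5708.91

Ad valorem component: 103340.05 × 9.5% = 9817.30
Specific component: 642 × 1.59 = 1020.78
Import duty = 9817.30 + 1020.78 = 10838.08
VAT base = CIF + duty = 103340.05 + 10838.08 = 114178.13
Import VAT = 114178.13 × 5% = 5708.91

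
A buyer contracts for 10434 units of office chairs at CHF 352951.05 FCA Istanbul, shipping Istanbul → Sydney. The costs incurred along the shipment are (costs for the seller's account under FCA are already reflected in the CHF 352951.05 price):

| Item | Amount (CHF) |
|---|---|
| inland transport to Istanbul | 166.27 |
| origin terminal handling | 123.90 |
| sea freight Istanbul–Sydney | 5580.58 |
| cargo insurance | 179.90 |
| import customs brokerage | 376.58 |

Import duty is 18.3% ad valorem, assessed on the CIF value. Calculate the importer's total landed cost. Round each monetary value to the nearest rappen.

FCA: the seller delivers export-cleared goods to the carrier; the buyer bears costs from that point.
Already in the invoice (seller's account under FCA): inland to port — exclude.
CIF value = FCA price + origin terminal + freight + insurance = 352951.05 + 123.90 + 5580.58 + 179.90 = 358835.43
Import duty = 358835.43 × 18.3% = 65666.88
Buyer bears: origin terminal 123.90 + freight 5580.58 + insurance 179.90 + brokerage 376.58 + duty 65666.88 = 71927.84
Landed cost = invoice 352951.05 + 71927.84 = 424878.89

Total landed cost: CHF 424878.89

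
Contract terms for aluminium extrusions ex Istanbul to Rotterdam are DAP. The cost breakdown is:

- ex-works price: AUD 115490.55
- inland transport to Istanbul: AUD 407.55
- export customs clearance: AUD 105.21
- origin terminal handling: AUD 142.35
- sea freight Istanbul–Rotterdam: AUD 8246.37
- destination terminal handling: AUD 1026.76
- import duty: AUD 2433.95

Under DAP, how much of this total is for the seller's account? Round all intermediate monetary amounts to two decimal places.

Seller's account: AUD 125418.79

DAP: the seller bears all costs to the named destination except import duty and clearance.
Seller's account: goods 115490.55 + inland to port 407.55 + export clearance 105.21 + origin terminal 142.35 + freight 8246.37 + destination terminal 1026.76 = 125418.79
Buyer's account: duty 2433.95 = 2433.95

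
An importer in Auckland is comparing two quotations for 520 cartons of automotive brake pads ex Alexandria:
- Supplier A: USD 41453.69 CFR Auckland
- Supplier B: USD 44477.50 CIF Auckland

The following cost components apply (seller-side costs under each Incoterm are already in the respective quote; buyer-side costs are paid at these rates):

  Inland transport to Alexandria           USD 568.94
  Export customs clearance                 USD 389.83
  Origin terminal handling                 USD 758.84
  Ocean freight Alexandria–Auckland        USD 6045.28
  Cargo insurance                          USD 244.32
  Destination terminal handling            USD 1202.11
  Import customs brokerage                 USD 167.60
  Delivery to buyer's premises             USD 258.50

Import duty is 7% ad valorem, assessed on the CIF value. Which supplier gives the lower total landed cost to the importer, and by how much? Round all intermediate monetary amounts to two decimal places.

Supplier A (CFR):
CIF value = CFR price + insurance = 41453.69 + 244.32 = 41698.01
Import duty = 41698.01 × 7% = 2918.86
Buyer bears (A): 244.32 + 1202.11 + 167.60 + 258.50 = 1872.53
Landed cost (A) = invoice 41453.69 + 1872.53 + duty 2918.86 = 46245.08
Supplier B (CIF):
The CIF price already equals the CIF value: 44477.50
Import duty = 44477.50 × 7% = 3113.43
Buyer bears (B): 1202.11 + 167.60 + 258.50 = 1628.21
Landed cost (B) = invoice 44477.50 + 1628.21 + duty 3113.43 = 49219.14
Difference = |46245.08 − 49219.14| = 2974.06

Supplier A is cheaper by USD 2974.06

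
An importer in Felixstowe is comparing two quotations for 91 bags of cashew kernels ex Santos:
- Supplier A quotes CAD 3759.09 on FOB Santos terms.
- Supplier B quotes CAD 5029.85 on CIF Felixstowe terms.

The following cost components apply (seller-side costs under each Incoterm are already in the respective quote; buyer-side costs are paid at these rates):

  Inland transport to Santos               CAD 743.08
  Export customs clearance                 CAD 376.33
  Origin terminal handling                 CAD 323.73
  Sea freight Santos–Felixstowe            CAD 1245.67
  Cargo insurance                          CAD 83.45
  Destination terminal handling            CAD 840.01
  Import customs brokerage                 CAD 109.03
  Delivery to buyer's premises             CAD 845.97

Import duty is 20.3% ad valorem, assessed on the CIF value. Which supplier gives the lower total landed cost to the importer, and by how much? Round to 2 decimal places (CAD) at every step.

Supplier B is cheaper by CAD 70.21

Supplier A (FOB):
CIF value = FOB price + freight + insurance = 3759.09 + 1245.67 + 83.45 = 5088.21
Import duty = 5088.21 × 20.3% = 1032.91
Buyer bears (A): 1245.67 + 83.45 + 840.01 + 109.03 + 845.97 = 3124.13
Landed cost (A) = invoice 3759.09 + 3124.13 + duty 1032.91 = 7916.13
Supplier B (CIF):
The CIF price already equals the CIF value: 5029.85
Import duty = 5029.85 × 20.3% = 1021.06
Buyer bears (B): 840.01 + 109.03 + 845.97 = 1795.01
Landed cost (B) = invoice 5029.85 + 1795.01 + duty 1021.06 = 7845.92
Difference = |7916.13 − 7845.92| = 70.21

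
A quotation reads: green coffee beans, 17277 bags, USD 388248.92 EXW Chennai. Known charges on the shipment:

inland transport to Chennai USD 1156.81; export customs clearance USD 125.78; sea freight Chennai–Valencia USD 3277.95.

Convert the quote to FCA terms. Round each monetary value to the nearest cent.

Not relevant to the conversion: freight — on the buyer under both terms; not part of either seller's price.
From EXW to FCA, the seller additionally bears: inland to port, export clearance.
FCA price = 388248.92 + 1156.81 + 125.78 = 389531.51

FCA price: USD 389531.51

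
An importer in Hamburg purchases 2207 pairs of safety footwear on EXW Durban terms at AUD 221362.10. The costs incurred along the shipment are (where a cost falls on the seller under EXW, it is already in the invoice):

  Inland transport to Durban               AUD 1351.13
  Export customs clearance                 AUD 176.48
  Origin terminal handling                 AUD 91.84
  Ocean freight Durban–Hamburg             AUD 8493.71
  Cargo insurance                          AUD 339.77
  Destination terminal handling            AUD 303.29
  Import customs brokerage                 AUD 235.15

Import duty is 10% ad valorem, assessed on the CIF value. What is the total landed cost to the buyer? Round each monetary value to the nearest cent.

Total landed cost: AUD 255534.97

EXW: the seller makes goods available at their premises; the buyer bears all onward costs.
CIF value = EXW price + inland to port + export clearance + origin terminal + freight + insurance = 221362.10 + 1351.13 + 176.48 + 91.84 + 8493.71 + 339.77 = 231815.03
Import duty = 231815.03 × 10% = 23181.50
Buyer bears: inland to port 1351.13 + export clearance 176.48 + origin terminal 91.84 + freight 8493.71 + insurance 339.77 + destination terminal 303.29 + brokerage 235.15 + duty 23181.50 = 34172.87
Landed cost = invoice 221362.10 + 34172.87 = 255534.97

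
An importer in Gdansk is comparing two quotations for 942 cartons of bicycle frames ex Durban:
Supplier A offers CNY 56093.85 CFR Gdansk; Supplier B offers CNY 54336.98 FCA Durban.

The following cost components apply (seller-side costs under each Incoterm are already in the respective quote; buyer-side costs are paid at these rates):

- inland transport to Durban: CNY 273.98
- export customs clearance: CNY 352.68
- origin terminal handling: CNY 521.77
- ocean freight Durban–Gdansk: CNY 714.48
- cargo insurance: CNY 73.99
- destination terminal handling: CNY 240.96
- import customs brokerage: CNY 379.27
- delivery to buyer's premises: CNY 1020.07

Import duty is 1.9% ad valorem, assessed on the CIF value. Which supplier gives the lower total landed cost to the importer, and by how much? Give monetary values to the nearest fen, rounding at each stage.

Supplier A (CFR):
CIF value = CFR price + insurance = 56093.85 + 73.99 = 56167.84
Import duty = 56167.84 × 1.9% = 1067.19
Buyer bears (A): 73.99 + 240.96 + 379.27 + 1020.07 = 1714.29
Landed cost (A) = invoice 56093.85 + 1714.29 + duty 1067.19 = 58875.33
Supplier B (FCA):
CIF value = FCA price + origin terminal + freight + insurance = 54336.98 + 521.77 + 714.48 + 73.99 = 55647.22
Import duty = 55647.22 × 1.9% = 1057.30
Buyer bears (B): 521.77 + 714.48 + 73.99 + 240.96 + 379.27 + 1020.07 = 2950.54
Landed cost (B) = invoice 54336.98 + 2950.54 + duty 1057.30 = 58344.82
Difference = |58875.33 − 58344.82| = 530.51

Supplier B is cheaper by CNY 530.51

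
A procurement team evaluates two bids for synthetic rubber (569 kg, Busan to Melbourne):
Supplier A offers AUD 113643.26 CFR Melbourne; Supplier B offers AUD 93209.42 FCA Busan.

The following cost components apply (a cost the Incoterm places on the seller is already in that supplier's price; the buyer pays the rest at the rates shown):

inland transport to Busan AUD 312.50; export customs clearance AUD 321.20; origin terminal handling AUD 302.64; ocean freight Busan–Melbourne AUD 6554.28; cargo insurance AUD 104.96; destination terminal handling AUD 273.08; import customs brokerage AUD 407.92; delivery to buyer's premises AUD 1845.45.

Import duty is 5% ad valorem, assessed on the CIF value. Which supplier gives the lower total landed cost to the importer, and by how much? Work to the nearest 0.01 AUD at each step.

Supplier B is cheaper by AUD 14255.76

Supplier A (CFR):
CIF value = CFR price + insurance = 113643.26 + 104.96 = 113748.22
Import duty = 113748.22 × 5% = 5687.41
Buyer bears (A): 104.96 + 273.08 + 407.92 + 1845.45 = 2631.41
Landed cost (A) = invoice 113643.26 + 2631.41 + duty 5687.41 = 121962.08
Supplier B (FCA):
CIF value = FCA price + origin terminal + freight + insurance = 93209.42 + 302.64 + 6554.28 + 104.96 = 100171.30
Import duty = 100171.30 × 5% = 5008.57
Buyer bears (B): 302.64 + 6554.28 + 104.96 + 273.08 + 407.92 + 1845.45 = 9488.33
Landed cost (B) = invoice 93209.42 + 9488.33 + duty 5008.57 = 107706.32
Difference = |121962.08 − 107706.32| = 14255.76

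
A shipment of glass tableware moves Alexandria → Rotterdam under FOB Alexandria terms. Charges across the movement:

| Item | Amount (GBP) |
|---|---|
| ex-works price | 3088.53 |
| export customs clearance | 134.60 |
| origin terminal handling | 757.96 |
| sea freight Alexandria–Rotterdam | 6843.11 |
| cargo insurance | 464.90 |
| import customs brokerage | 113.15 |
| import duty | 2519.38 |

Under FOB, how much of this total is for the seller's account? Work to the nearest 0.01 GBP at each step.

FOB: the seller bears costs until goods are on board at the origin port; the buyer bears freight, insurance and all costs thereafter.
Seller's account: goods 3088.53 + export clearance 134.60 + origin terminal 757.96 = 3981.09
Buyer's account: freight 6843.11 + insurance 464.90 + brokerage 113.15 + duty 2519.38 = 9940.54

Seller's account: GBP 3981.09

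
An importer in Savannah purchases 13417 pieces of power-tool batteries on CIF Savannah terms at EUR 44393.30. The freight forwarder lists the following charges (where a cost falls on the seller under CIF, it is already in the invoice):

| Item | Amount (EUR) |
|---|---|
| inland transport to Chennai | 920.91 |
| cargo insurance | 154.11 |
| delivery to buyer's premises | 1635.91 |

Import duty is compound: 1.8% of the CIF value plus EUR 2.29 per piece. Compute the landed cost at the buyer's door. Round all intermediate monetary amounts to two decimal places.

Total landed cost: EUR 77553.22

CIF: the seller pays costs through ocean freight and marine insurance to the destination port.
Already in the invoice (seller's account under CIF): inland to port, insurance — exclude.
The CIF price already equals the CIF value: 44393.30
Ad valorem component: 44393.30 × 1.8% = 799.08
Specific component: 13417 × 2.29 = 30724.93
Import duty = 799.08 + 30724.93 = 31524.01
Buyer bears: delivery 1635.91 + duty 31524.01 = 33159.92
Landed cost = invoice 44393.30 + 33159.92 = 77553.22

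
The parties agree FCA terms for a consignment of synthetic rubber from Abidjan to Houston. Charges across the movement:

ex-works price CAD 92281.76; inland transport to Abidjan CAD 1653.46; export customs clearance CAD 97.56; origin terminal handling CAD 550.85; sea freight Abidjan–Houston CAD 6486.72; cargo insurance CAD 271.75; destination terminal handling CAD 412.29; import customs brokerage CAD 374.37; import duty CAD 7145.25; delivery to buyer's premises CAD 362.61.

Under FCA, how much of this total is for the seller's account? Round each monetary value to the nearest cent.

FCA: the seller delivers export-cleared goods to the carrier; the buyer bears costs from that point.
Seller's account: goods 92281.76 + inland to port 1653.46 + export clearance 97.56 = 94032.78
Buyer's account: origin terminal 550.85 + freight 6486.72 + insurance 271.75 + destination terminal 412.29 + brokerage 374.37 + duty 7145.25 + delivery 362.61 = 15603.84

Seller's account: CAD 94032.78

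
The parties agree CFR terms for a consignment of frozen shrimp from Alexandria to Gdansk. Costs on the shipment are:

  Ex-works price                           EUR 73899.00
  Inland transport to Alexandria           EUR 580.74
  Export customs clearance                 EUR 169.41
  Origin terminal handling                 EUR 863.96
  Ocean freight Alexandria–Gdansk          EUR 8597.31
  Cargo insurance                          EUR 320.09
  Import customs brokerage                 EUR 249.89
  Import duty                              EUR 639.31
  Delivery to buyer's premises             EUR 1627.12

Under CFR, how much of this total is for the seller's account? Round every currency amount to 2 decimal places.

Seller's account: EUR 84110.42

CFR: the seller pays costs through ocean freight to the destination port, but not insurance.
Seller's account: goods 73899.00 + inland to port 580.74 + export clearance 169.41 + origin terminal 863.96 + freight 8597.31 = 84110.42
Buyer's account: insurance 320.09 + brokerage 249.89 + duty 639.31 + delivery 1627.12 = 2836.41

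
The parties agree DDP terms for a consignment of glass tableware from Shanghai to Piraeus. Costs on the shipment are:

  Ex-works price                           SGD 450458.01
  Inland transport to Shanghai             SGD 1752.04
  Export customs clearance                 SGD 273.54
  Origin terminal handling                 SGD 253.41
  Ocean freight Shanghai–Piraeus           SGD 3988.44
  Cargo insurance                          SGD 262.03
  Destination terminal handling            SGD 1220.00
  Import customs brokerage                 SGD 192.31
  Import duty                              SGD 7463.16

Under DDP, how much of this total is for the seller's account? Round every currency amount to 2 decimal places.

DDP: the seller bears all costs including import duty.
Seller's account: goods 450458.01 + inland to port 1752.04 + export clearance 273.54 + origin terminal 253.41 + freight 3988.44 + insurance 262.03 + destination terminal 1220.00 + brokerage 192.31 + duty 7463.16 = 465862.94
Buyer's account: 0.00

Seller's account: SGD 465862.94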